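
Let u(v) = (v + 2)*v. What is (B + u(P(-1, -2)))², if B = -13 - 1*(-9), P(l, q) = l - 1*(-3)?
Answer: 16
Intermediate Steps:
P(l, q) = 3 + l (P(l, q) = l + 3 = 3 + l)
u(v) = v*(2 + v) (u(v) = (2 + v)*v = v*(2 + v))
B = -4 (B = -13 + 9 = -4)
(B + u(P(-1, -2)))² = (-4 + (3 - 1)*(2 + (3 - 1)))² = (-4 + 2*(2 + 2))² = (-4 + 2*4)² = (-4 + 8)² = 4² = 16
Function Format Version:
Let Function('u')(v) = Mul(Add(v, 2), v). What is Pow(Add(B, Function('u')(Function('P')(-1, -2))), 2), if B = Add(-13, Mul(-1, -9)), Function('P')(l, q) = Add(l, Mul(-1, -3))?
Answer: 16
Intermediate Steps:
Function('P')(l, q) = Add(3, l) (Function('P')(l, q) = Add(l, 3) = Add(3, l))
Function('u')(v) = Mul(v, Add(2, v)) (Function('u')(v) = Mul(Add(2, v), v) = Mul(v, Add(2, v)))
B = -4 (B = Add(-13, 9) = -4)
Pow(Add(B, Function('u')(Function('P')(-1, -2))), 2) = Pow(Add(-4, Mul(Add(3, -1), Add(2, Add(3, -1)))), 2) = Pow(Add(-4, Mul(2, Add(2, 2))), 2) = Pow(Add(-4, Mul(2, 4)), 2) = Pow(Add(-4, 8), 2) = Pow(4, 2) = 16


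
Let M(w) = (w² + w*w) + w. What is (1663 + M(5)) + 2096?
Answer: 3814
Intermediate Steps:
M(w) = w + 2*w² (M(w) = (w² + w²) + w = 2*w² + w = w + 2*w²)
(1663 + M(5)) + 2096 = (1663 + 5*(1 + 2*5)) + 2096 = (1663 + 5*(1 + 10)) + 2096 = (1663 + 5*11) + 2096 = (1663 + 55) + 2096 = 1718 + 2096 = 3814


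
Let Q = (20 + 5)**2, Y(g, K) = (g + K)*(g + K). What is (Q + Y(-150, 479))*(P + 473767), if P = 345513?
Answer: 89191736480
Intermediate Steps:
Y(g, K) = (K + g)**2 (Y(g, K) = (K + g)*(K + g) = (K + g)**2)
Q = 625 (Q = 25**2 = 625)
(Q + Y(-150, 479))*(P + 473767) = (625 + (479 - 150)**2)*(345513 + 473767) = (625 + 329**2)*819280 = (625 + 108241)*819280 = 108866*819280 = 89191736480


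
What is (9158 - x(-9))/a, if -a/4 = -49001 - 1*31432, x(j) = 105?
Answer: 9053/321732 ≈ 0.028138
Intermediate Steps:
a = 321732 (a = -4*(-49001 - 1*31432) = -4*(-49001 - 31432) = -4*(-80433) = 321732)
(9158 - x(-9))/a = (9158 - 1*105)/321732 = (9158 - 105)*(1/321732) = 9053*(1/321732) = 9053/321732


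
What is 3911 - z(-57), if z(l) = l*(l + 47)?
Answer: 3341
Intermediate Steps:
z(l) = l*(47 + l)
3911 - z(-57) = 3911 - (-57)*(47 - 57) = 3911 - (-57)*(-10) = 3911 - 1*570 = 3911 - 570 = 3341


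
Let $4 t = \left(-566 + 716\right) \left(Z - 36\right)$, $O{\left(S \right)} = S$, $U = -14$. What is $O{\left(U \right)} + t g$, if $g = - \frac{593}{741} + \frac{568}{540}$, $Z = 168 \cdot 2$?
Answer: $\frac{2086876}{741} \approx 2816.3$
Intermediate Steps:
$Z = 336$
$t = 11250$ ($t = \frac{\left(-566 + 716\right) \left(336 - 36\right)}{4} = \frac{150 \cdot 300}{4} = \frac{1}{4} \cdot 45000 = 11250$)
$g = \frac{8389}{33345}$ ($g = \left(-593\right) \frac{1}{741} + 568 \cdot \frac{1}{540} = - \frac{593}{741} + \frac{142}{135} = \frac{8389}{33345} \approx 0.25158$)
$O{\left(U \right)} + t g = -14 + 11250 \cdot \frac{8389}{33345} = -14 + \frac{2097250}{741} = \frac{2086876}{741}$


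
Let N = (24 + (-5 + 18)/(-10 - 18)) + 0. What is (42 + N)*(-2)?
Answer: -1835/14 ≈ -131.07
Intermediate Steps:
N = 659/28 (N = (24 + 13/(-28)) + 0 = (24 + 13*(-1/28)) + 0 = (24 - 13/28) + 0 = 659/28 + 0 = 659/28 ≈ 23.536)
(42 + N)*(-2) = (42 + 659/28)*(-2) = (1835/28)*(-2) = -1835/14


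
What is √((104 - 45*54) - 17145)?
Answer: I*√19471 ≈ 139.54*I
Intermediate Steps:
√((104 - 45*54) - 17145) = √((104 - 2430) - 17145) = √(-2326 - 17145) = √(-19471) = I*√19471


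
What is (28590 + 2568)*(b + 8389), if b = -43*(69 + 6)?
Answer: 160899912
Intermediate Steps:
b = -3225 (b = -43*75 = -3225)
(28590 + 2568)*(b + 8389) = (28590 + 2568)*(-3225 + 8389) = 31158*5164 = 160899912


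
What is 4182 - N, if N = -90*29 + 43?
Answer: 6749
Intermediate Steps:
N = -2567 (N = -2610 + 43 = -2567)
4182 - N = 4182 - 1*(-2567) = 4182 + 2567 = 6749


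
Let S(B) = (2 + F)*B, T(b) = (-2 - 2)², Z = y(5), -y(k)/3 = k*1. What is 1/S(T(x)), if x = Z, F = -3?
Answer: -1/16 ≈ -0.062500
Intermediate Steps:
y(k) = -3*k
Z = -15 (Z = -3*5 = -15)
x = -15
T(b) = 16 (T(b) = (-4)² = 16)
S(B) = -B (S(B) = (2 - 3)*B = -B)
1/S(T(x)) = 1/(-1*16) = 1/(-16) = -1/16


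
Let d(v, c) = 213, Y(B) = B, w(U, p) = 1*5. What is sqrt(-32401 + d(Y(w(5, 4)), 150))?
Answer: 2*I*sqrt(8047) ≈ 179.41*I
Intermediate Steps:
w(U, p) = 5
sqrt(-32401 + d(Y(w(5, 4)), 150)) = sqrt(-32401 + 213) = sqrt(-32188) = 2*I*sqrt(8047)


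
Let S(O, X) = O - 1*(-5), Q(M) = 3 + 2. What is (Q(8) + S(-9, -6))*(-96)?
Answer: -96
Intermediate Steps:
Q(M) = 5
S(O, X) = 5 + O (S(O, X) = O + 5 = 5 + O)
(Q(8) + S(-9, -6))*(-96) = (5 + (5 - 9))*(-96) = (5 - 4)*(-96) = 1*(-96) = -96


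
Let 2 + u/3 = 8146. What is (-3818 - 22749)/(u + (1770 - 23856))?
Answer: -26567/2346 ≈ -11.324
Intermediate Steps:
u = 24432 (u = -6 + 3*8146 = -6 + 24438 = 24432)
(-3818 - 22749)/(u + (1770 - 23856)) = (-3818 - 22749)/(24432 + (1770 - 23856)) = -26567/(24432 - 22086) = -26567/2346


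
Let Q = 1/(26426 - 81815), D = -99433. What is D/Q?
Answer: 5507494437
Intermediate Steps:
Q = -1/55389 (Q = 1/(-55389) = -1/55389 ≈ -1.8054e-5)
D/Q = -99433/(-1/55389) = -99433*(-55389) = 5507494437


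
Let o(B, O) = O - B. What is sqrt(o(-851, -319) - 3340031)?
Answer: I*sqrt(3339499) ≈ 1827.4*I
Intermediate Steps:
sqrt(o(-851, -319) - 3340031) = sqrt((-319 - 1*(-851)) - 3340031) = sqrt((-319 + 851) - 3340031) = sqrt(532 - 3340031) = sqrt(-3339499) = I*sqrt(3339499)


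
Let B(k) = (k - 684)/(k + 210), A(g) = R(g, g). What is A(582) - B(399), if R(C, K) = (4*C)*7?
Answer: 3308183/203 ≈ 16296.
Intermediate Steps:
R(C, K) = 28*C
A(g) = 28*g
B(k) = (-684 + k)/(210 + k)
A(582) - B(399) = 28*582 - (-684 + 399)/(210 + 399) = 16296 - (-285)/609 = 16296 - 1*(-95/203) = 16296 + 95/203 = 3308183/203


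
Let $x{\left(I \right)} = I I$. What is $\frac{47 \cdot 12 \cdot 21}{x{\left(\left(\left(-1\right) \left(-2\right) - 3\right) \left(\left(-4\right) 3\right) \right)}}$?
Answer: $\frac{329}{4} \approx 82.25$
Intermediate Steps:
$x{\left(I \right)} = I^{2}$
$\frac{47 \cdot 12 \cdot 21}{x{\left(\left(\left(-1\right) \left(-2\right) - 3\right) \left(\left(-4\right) 3\right) \right)}} = \frac{47 \cdot 12 \cdot 21}{\left(\left(\left(-1\right) \left(-2\right) - 3\right) \left(\left(-4\right) 3\right)\right)^{2}} = \frac{564 \cdot 21}{\left(\left(2 - 3\right) \left(-12\right)\right)^{2}} = \frac{11844}{\left(\left(-1\right) \left(-12\right)\right)^{2}} = \frac{11844}{12^{2}} = \frac{11844}{144} = 11844 \cdot \frac{1}{144} = \frac{329}{4}$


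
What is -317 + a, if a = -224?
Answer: -541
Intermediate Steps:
-317 + a = -317 - 224 = -541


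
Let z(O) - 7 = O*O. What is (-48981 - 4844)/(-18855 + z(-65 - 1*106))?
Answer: -53825/10393 ≈ -5.1790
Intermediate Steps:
z(O) = 7 + O**2 (z(O) = 7 + O*O = 7 + O**2)
(-48981 - 4844)/(-18855 + z(-65 - 1*106)) = (-48981 - 4844)/(-18855 + (7 + (-65 - 1*106)**2)) = -53825/(-18855 + (7 + (-65 - 106)**2)) = -53825/(-18855 + (7 + (-171)**2)) = -53825/(-18855 + (7 + 29241)) = -53825/(-18855 + 29248) = -53825/10393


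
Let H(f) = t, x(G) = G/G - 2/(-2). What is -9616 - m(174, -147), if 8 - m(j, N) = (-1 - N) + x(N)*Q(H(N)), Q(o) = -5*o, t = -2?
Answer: -9458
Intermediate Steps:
x(G) = 2 (x(G) = 1 - 2*(-½) = 1 + 1 = 2)
H(f) = -2
m(j, N) = -11 + N (m(j, N) = 8 - ((-1 - N) + 2*(-5*(-2))) = 8 - ((-1 - N) + 2*10) = 8 - ((-1 - N) + 20) = 8 - (19 - N) = 8 + (-19 + N) = -11 + N)
-9616 - m(174, -147) = -9616 - (-11 - 147) = -9616 - 1*(-158) = -9616 + 158 = -9458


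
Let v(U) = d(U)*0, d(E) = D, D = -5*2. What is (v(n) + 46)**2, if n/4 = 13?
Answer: 2116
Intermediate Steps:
n = 52 (n = 4*13 = 52)
D = -10
d(E) = -10
v(U) = 0 (v(U) = -10*0 = 0)
(v(n) + 46)**2 = (0 + 46)**2 = 46**2 = 2116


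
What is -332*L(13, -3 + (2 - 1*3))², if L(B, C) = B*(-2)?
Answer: -224432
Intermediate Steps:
L(B, C) = -2*B
-332*L(13, -3 + (2 - 1*3))² = -332*(-2*13)² = -332*(-26)² = -332*676 = -224432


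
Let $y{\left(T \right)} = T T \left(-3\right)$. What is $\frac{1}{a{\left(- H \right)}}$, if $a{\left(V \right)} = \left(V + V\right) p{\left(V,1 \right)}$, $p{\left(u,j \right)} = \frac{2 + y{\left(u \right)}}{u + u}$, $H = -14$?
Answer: $- \frac{1}{586} \approx -0.0017065$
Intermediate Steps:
$y{\left(T \right)} = - 3 T^{2}$ ($y{\left(T \right)} = T^{2} \left(-3\right) = - 3 T^{2}$)
$p{\left(u,j \right)} = \frac{2 - 3 u^{2}}{2 u}$ ($p{\left(u,j \right)} = \frac{2 - 3 u^{2}}{u + u} = \frac{2 - 3 u^{2}}{2 u}$)
$a{\left(V \right)} = 2 V \left(\frac{1}{V} - \frac{3 V}{2}\right)$ ($a{\left(V \right)} = \left(V + V\right) \left(\frac{1}{V} - \frac{3 V}{2}\right) = 2 V \left(\frac{1}{V} - \frac{3 V}{2}\right)$)
$\frac{1}{a{\left(- H \right)}} = \frac{1}{2 - 3 \left(\left(-1\right) \left(-14\right)\right)^{2}} = \frac{1}{2 - 3 \cdot 14^{2}} = \frac{1}{2 - 588} = \frac{1}{-586} = - \frac{1}{586}$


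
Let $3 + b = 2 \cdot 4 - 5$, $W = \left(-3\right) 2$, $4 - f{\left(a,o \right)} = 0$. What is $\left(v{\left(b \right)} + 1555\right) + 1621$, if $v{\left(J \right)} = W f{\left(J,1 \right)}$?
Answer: $3152$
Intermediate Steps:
$f{\left(a,o \right)} = 4$ ($f{\left(a,o \right)} = 4 - 0 = 4 + 0 = 4$)
$W = -6$
$b = 0$ ($b = -3 + \left(2 \cdot 4 - 5\right) = -3 + \left(8 - 5\right) = -3 + 3 = 0$)
$v{\left(J \right)} = -24$ ($v{\left(J \right)} = \left(-6\right) 4 = -24$)
$\left(v{\left(b \right)} + 1555\right) + 1621 = \left(-24 + 1555\right) + 1621 = 1531 + 1621 = 3152$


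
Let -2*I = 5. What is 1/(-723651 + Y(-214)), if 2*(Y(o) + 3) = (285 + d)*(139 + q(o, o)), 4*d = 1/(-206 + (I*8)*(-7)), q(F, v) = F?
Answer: -176/129244079 ≈ -1.3618e-6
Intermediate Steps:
I = -5/2 (I = -½*5 = -5/2 ≈ -2.5000)
d = -1/264 (d = 1/(4*(-206 - 5/2*8*(-7))) = 1/(4*(-206 - 20*(-7))) = 1/(4*(-206 + 140)) = (¼)/(-66) = (¼)*(-1/66) = -1/264 ≈ -0.0037879)
Y(o) = 10456637/528 + 75239*o/528 (Y(o) = -3 + ((285 - 1/264)*(139 + o))/2 = -3 + (75239*(139 + o)/264)/2 = -3 + (10458221/264 + 75239*o/264)/2 = -3 + (10458221/528 + 75239*o/528) = 10456637/528 + 75239*o/528)
1/(-723651 + Y(-214)) = 1/(-723651 + (10456637/528 + (75239/528)*(-214))) = 1/(-723651 + (10456637/528 - 8050573/264)) = 1/(-723651 - 1881503/176) = 1/(-129244079/176) = -176/129244079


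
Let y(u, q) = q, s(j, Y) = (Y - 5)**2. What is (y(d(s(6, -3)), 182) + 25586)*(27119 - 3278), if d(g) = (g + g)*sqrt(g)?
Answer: 614334888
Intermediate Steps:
s(j, Y) = (-5 + Y)**2
d(g) = 2*g**(3/2) (d(g) = (2*g)*sqrt(g) = 2*g**(3/2))
(y(d(s(6, -3)), 182) + 25586)*(27119 - 3278) = (182 + 25586)*(27119 - 3278) = 25768*23841 = 614334888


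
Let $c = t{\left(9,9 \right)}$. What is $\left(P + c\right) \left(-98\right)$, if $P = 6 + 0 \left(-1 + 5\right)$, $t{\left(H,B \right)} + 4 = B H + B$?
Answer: $-9016$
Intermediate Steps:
$t{\left(H,B \right)} = -4 + B + B H$ ($t{\left(H,B \right)} = -4 + \left(B H + B\right) = -4 + \left(B + B H\right) = -4 + B + B H$)
$P = 6$ ($P = 6 + 0 \cdot 4 = 6 + 0 = 6$)
$c = 86$ ($c = -4 + 9 + 9 \cdot 9 = -4 + 9 + 81 = 86$)
$\left(P + c\right) \left(-98\right) = \left(6 + 86\right) \left(-98\right) = 92 \left(-98\right) = -9016$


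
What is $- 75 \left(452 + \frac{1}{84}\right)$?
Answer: $- \frac{949225}{28} \approx -33901.0$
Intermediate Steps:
$- 75 \left(452 + \frac{1}{84}\right) = \left(-75\right) \frac{37969}{84} = - \frac{949225}{28}$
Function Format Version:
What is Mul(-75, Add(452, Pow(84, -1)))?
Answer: Rational(-949225, 28) ≈ -33901.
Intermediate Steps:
Mul(-75, Add(452, Pow(84, -1))) = Mul(-75, Add(452, Rational(1, 84))) = Mul(-75, Rational(37969, 84)) = Rational(-949225, 28)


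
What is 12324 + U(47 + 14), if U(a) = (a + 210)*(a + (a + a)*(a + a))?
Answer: 4062419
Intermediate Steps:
U(a) = (210 + a)*(a + 4*a²) (U(a) = (210 + a)*(a + (2*a)*(2*a)) = (210 + a)*(a + 4*a²))
12324 + U(47 + 14) = 12324 + (47 + 14)*(210 + 4*(47 + 14)² + 841*(47 + 14)) = 12324 + 61*(210 + 4*61² + 841*61) = 12324 + 61*(210 + 4*3721 + 51301) = 12324 + 61*(210 + 14884 + 51301) = 12324 + 61*66395 = 12324 + 4050095 = 4062419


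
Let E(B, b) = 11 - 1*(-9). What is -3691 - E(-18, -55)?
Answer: -3711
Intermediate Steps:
E(B, b) = 20 (E(B, b) = 11 + 9 = 20)
-3691 - E(-18, -55) = -3691 - 1*20 = -3691 - 20 = -3711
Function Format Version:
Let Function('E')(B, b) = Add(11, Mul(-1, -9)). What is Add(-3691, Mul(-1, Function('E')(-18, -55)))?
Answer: -3711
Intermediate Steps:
Function('E')(B, b) = 20 (Function('E')(B, b) = Add(11, 9) = 20)
Add(-3691, Mul(-1, Function('E')(-18, -55))) = Add(-3691, Mul(-1, 20)) = Add(-3691, -20) = -3711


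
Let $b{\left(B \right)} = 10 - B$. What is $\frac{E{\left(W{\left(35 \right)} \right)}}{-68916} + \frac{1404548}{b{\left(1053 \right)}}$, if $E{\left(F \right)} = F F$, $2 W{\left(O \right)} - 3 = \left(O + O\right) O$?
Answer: $- \frac{393459268859}{287517552} \approx -1368.5$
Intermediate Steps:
$W{\left(O \right)} = \frac{3}{2} + O^{2}$ ($W{\left(O \right)} = \frac{3}{2} + \frac{\left(O + O\right) O}{2} = \frac{3}{2} + \frac{2 O O}{2} = \frac{3}{2} + \frac{2 O^{2}}{2} = \frac{3}{2} + O^{2}$)
$E{\left(F \right)} = F^{2}$
$\frac{E{\left(W{\left(35 \right)} \right)}}{-68916} + \frac{1404548}{b{\left(1053 \right)}} = \frac{\left(\frac{3}{2} + 35^{2}\right)^{2}}{-68916} + \frac{1404548}{10 - 1053} = \left(\frac{3}{2} + 1225\right)^{2} \left(- \frac{1}{68916}\right) + \frac{1404548}{10 - 1053} = \left(\frac{2453}{2}\right)^{2} \left(- \frac{1}{68916}\right) + \frac{1404548}{-1043} = \frac{6017209}{4} \left(- \frac{1}{68916}\right) + 1404548 \left(- \frac{1}{1043}\right) = - \frac{6017209}{275664} - \frac{1404548}{1043} = - \frac{393459268859}{287517552}$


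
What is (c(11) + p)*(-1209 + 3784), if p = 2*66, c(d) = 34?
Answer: 427450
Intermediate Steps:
p = 132
(c(11) + p)*(-1209 + 3784) = (34 + 132)*(-1209 + 3784) = 166*2575 = 427450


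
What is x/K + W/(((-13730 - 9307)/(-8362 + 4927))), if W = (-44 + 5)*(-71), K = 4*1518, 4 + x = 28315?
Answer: 6489568843/15542296 ≈ 417.54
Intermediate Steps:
x = 28311 (x = -4 + 28315 = 28311)
K = 6072
W = 2769 (W = -39*(-71) = 2769)
x/K + W/(((-13730 - 9307)/(-8362 + 4927))) = 28311/6072 + 2769/(((-13730 - 9307)/(-8362 + 4927))) = 28311*(1/6072) + 2769/((-23037/(-3435))) = 9437/2024 + 2769/((-23037*(-1/3435))) = 9437/2024 + 2769/(7679/1145) = 9437/2024 + 2769*(1145/7679) = 9437/2024 + 3170505/7679 = 6489568843/15542296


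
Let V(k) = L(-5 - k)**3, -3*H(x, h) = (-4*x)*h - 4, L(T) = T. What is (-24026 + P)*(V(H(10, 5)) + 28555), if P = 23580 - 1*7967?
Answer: 3032566806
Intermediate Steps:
H(x, h) = 4/3 + 4*h*x/3 (H(x, h) = -((-4*x)*h - 4)/3 = -(-4*h*x - 4)/3 = -(-4 - 4*h*x)/3 = 4/3 + 4*h*x/3)
V(k) = (-5 - k)**3
P = 15613 (P = 23580 - 7967 = 15613)
(-24026 + P)*(V(H(10, 5)) + 28555) = (-24026 + 15613)*(-(5 + (4/3 + (4/3)*5*10))**3 + 28555) = -8413*(-(5 + (4/3 + 200/3))**3 + 28555) = -8413*(-(5 + 68)**3 + 28555) = -8413*(-1*73**3 + 28555) = -8413*(-1*389017 + 28555) = -8413*(-389017 + 28555) = -8413*(-360462) = 3032566806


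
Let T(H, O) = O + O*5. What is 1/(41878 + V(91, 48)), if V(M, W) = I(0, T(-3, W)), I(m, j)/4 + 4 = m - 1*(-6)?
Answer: 1/41886 ≈ 2.3874e-5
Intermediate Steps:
T(H, O) = 6*O (T(H, O) = O + 5*O = 6*O)
I(m, j) = 8 + 4*m (I(m, j) = -16 + 4*(m - 1*(-6)) = -16 + 4*(m + 6) = -16 + 4*(6 + m) = -16 + (24 + 4*m) = 8 + 4*m)
V(M, W) = 8 (V(M, W) = 8 + 4*0 = 8 + 0 = 8)
1/(41878 + V(91, 48)) = 1/(41878 + 8) = 1/41886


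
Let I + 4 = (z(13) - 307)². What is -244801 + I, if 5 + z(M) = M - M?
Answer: -147461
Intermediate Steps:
z(M) = -5 (z(M) = -5 + (M - M) = -5 + 0 = -5)
I = 97340 (I = -4 + (-5 - 307)² = -4 + (-312)² = -4 + 97344 = 97340)
-244801 + I = -244801 + 97340 = -147461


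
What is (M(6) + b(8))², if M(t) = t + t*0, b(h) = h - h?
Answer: 36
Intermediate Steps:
b(h) = 0
M(t) = t (M(t) = t + 0 = t)
(M(6) + b(8))² = (6 + 0)² = 6² = 36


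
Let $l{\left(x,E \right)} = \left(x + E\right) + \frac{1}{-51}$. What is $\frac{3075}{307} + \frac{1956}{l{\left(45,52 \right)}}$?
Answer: $\frac{22917021}{759211} \approx 30.185$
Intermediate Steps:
$l{\left(x,E \right)} = - \frac{1}{51} + E + x$ ($l{\left(x,E \right)} = \left(E + x\right) - \frac{1}{51} = - \frac{1}{51} + E + x$)
$\frac{3075}{307} + \frac{1956}{l{\left(45,52 \right)}} = \frac{3075}{307} + \frac{1956}{- \frac{1}{51} + 52 + 45} = 3075 \cdot \frac{1}{307} + \frac{1956}{\frac{4946}{51}} = \frac{3075}{307} + 1956 \cdot \frac{51}{4946} = \frac{3075}{307} + \frac{49878}{2473} = \frac{22917021}{759211}$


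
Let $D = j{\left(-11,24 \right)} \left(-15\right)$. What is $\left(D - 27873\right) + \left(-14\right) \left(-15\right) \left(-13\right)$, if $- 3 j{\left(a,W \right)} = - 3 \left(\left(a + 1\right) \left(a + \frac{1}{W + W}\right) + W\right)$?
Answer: $- \frac{260879}{8} \approx -32610.0$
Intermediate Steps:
$j{\left(a,W \right)} = W + \left(1 + a\right) \left(a + \frac{1}{2 W}\right)$ ($j{\left(a,W \right)} = - \frac{\left(-3\right) \left(\left(a + 1\right) \left(a + \frac{1}{W + W}\right) + W\right)}{3} = - \frac{\left(-3\right) \left(\left(1 + a\right) \left(a + \frac{1}{2 W}\right) + W\right)}{3} = - \frac{\left(-3\right) \left(W + \left(1 + a\right) \left(a + \frac{1}{2 W}\right)\right)}{3} = - \frac{- 3 W - 3 \left(1 + a\right) \left(a + \frac{1}{2 W}\right)}{3} = W + \left(1 + a\right) \left(a + \frac{1}{2 W}\right)$)
$D = - \frac{16055}{8}$ ($D = \frac{1 - 11 + 2 \cdot 24 \left(24 - 11 + \left(-11\right)^{2}\right)}{2 \cdot 24} \left(-15\right) = \frac{1}{2} \cdot \frac{1}{24} \left(1 - 11 + 2 \cdot 24 \left(24 - 11 + 121\right)\right) \left(-15\right) = \frac{1}{2} \cdot \frac{1}{24} \left(1 - 11 + 2 \cdot 24 \cdot 134\right) \left(-15\right) = \frac{1}{2} \cdot \frac{1}{24} \left(1 - 11 + 6432\right) \left(-15\right) = \frac{1}{2} \cdot \frac{1}{24} \cdot 6422 \left(-15\right) = \frac{3211}{24} \left(-15\right) = - \frac{16055}{8} \approx -2006.9$)
$\left(D - 27873\right) + \left(-14\right) \left(-15\right) \left(-13\right) = \left(- \frac{16055}{8} - 27873\right) + \left(-14\right) \left(-15\right) \left(-13\right) = - \frac{239039}{8} + 210 \left(-13\right) = - \frac{239039}{8} - 2730 = - \frac{260879}{8}$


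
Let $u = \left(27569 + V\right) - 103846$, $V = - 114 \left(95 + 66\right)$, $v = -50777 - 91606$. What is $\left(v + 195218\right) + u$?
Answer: $-41796$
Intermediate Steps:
$v = -142383$
$V = -18354$ ($V = \left(-114\right) 161 = -18354$)
$u = -94631$ ($u = \left(27569 - 18354\right) - 103846 = 9215 - 103846 = -94631$)
$\left(v + 195218\right) + u = \left(-142383 + 195218\right) - 94631 = 52835 - 94631 = -41796$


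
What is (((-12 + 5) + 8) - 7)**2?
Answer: 36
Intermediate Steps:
(((-12 + 5) + 8) - 7)**2 = ((-7 + 8) - 7)**2 = (1 - 7)**2 = (-6)**2 = 36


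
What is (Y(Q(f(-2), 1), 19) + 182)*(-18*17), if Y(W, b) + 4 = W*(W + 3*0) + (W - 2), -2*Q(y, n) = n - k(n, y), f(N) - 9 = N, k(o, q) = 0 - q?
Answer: -57528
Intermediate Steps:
k(o, q) = -q
f(N) = 9 + N
Q(y, n) = -n/2 - y/2 (Q(y, n) = -(n - (-1)*y)/2 = -(n + y)/2 = -n/2 - y/2)
Y(W, b) = -6 + W + W**2 (Y(W, b) = -4 + (W*(W + 3*0) + (W - 2)) = -4 + (W*(W + 0) + (-2 + W)) = -4 + (W*W + (-2 + W)) = -4 + (W**2 + (-2 + W)) = -4 + (-2 + W + W**2) = -6 + W + W**2)
(Y(Q(f(-2), 1), 19) + 182)*(-18*17) = ((-6 + (-1/2*1 - (9 - 2)/2) + (-1/2*1 - (9 - 2)/2)**2) + 182)*(-18*17) = ((-6 + (-1/2 - 1/2*7) + (-1/2 - 1/2*7)**2) + 182)*(-306) = ((-6 + (-1/2 - 7/2) + (-1/2 - 7/2)**2) + 182)*(-306) = ((-6 - 4 + (-4)**2) + 182)*(-306) = ((-6 - 4 + 16) + 182)*(-306) = (6 + 182)*(-306) = 188*(-306) = -57528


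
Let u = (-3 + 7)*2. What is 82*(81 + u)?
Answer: 7298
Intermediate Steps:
u = 8 (u = 4*2 = 8)
82*(81 + u) = 82*(81 + 8) = 82*89 = 7298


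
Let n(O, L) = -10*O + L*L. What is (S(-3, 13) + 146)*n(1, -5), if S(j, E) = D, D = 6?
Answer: 2280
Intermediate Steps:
S(j, E) = 6
n(O, L) = L² - 10*O (n(O, L) = -10*O + L² = L² - 10*O)
(S(-3, 13) + 146)*n(1, -5) = (6 + 146)*((-5)² - 10*1) = 152*(25 - 10) = 152*15 = 2280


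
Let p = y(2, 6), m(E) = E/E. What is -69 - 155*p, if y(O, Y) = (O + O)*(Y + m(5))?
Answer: -4409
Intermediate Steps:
m(E) = 1
y(O, Y) = 2*O*(1 + Y) (y(O, Y) = (O + O)*(Y + 1) = (2*O)*(1 + Y) = 2*O*(1 + Y))
p = 28 (p = 2*2*(1 + 6) = 2*2*7 = 28)
-69 - 155*p = -69 - 155*28 = -69 - 4340 = -4409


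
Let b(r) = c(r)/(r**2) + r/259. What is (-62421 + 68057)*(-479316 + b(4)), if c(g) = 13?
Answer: -2798671440857/1036 ≈ -2.7014e+9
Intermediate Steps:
b(r) = 13/r**2 + r/259 (b(r) = 13/(r**2) + r/259 = 13/r**2 + r*(1/259) = 13/r**2 + r/259)
(-62421 + 68057)*(-479316 + b(4)) = (-62421 + 68057)*(-479316 + (13/4**2 + (1/259)*4)) = 5636*(-479316 + (13*(1/16) + 4/259)) = 5636*(-479316 + (13/16 + 4/259)) = 5636*(-479316 + 3431/4144) = 5636*(-1986282073/4144) = -2798671440857/1036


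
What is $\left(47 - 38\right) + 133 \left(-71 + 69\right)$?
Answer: $-257$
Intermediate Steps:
$\left(47 - 38\right) + 133 \left(-71 + 69\right) = 9 + 133 \left(-2\right) = 9 - 266 = -257$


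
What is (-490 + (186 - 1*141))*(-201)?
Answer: 89445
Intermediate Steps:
(-490 + (186 - 1*141))*(-201) = (-490 + (186 - 141))*(-201) = (-490 + 45)*(-201) = -445*(-201) = 89445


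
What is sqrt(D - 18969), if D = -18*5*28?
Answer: I*sqrt(21489) ≈ 146.59*I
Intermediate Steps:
D = -2520 (D = -90*28 = -2520)
sqrt(D - 18969) = sqrt(-2520 - 18969) = sqrt(-21489) = I*sqrt(21489)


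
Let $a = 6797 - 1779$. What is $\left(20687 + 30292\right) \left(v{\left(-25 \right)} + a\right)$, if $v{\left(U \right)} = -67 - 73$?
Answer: $248675562$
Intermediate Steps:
$v{\left(U \right)} = -140$ ($v{\left(U \right)} = -67 - 73 = -140$)
$a = 5018$
$\left(20687 + 30292\right) \left(v{\left(-25 \right)} + a\right) = \left(20687 + 30292\right) \left(-140 + 5018\right) = 50979 \cdot 4878 = 248675562$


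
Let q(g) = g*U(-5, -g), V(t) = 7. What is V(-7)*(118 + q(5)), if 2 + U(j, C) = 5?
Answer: 931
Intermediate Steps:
U(j, C) = 3 (U(j, C) = -2 + 5 = 3)
q(g) = 3*g (q(g) = g*3 = 3*g)
V(-7)*(118 + q(5)) = 7*(118 + 3*5) = 7*(118 + 15) = 7*133 = 931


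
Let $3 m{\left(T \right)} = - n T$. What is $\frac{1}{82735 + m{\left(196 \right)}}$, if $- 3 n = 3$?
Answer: $\frac{3}{248401} \approx 1.2077 \cdot 10^{-5}$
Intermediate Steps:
$n = -1$ ($n = \left(- \frac{1}{3}\right) 3 = -1$)
$m{\left(T \right)} = \frac{T}{3}$ ($m{\left(T \right)} = \frac{\left(-1\right) \left(-1\right) T}{3} = \frac{1 T}{3} = \frac{T}{3}$)
$\frac{1}{82735 + m{\left(196 \right)}} = \frac{1}{82735 + \frac{1}{3} \cdot 196} = \frac{1}{82735 + \frac{196}{3}} = \frac{1}{\frac{248401}{3}} = \frac{3}{248401}$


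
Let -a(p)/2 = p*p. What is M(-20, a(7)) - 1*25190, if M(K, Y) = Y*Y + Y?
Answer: -15684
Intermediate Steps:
a(p) = -2*p² (a(p) = -2*p*p = -2*p²)
M(K, Y) = Y + Y² (M(K, Y) = Y² + Y = Y + Y²)
M(-20, a(7)) - 1*25190 = (-2*7²)*(1 - 2*7²) - 1*25190 = (-2*49)*(1 - 2*49) - 25190 = -98*(1 - 98) - 25190 = -98*(-97) - 25190 = 9506 - 25190 = -15684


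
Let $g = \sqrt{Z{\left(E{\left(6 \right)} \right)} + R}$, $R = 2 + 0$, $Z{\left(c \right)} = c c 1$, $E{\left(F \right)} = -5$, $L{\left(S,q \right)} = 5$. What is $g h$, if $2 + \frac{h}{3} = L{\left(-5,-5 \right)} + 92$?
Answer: $855 \sqrt{3} \approx 1480.9$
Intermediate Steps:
$Z{\left(c \right)} = c^{2}$ ($Z{\left(c \right)} = c^{2} \cdot 1 = c^{2}$)
$R = 2$
$h = 285$ ($h = -6 + 3 \left(5 + 92\right) = -6 + 3 \cdot 97 = -6 + 291 = 285$)
$g = 3 \sqrt{3}$ ($g = \sqrt{\left(-5\right)^{2} + 2} = \sqrt{25 + 2} = \sqrt{27} = 3 \sqrt{3} \approx 5.1962$)
$g h = 3 \sqrt{3} \cdot 285 = 855 \sqrt{3}$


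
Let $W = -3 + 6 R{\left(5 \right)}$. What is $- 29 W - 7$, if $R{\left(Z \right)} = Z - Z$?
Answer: $80$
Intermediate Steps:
$R{\left(Z \right)} = 0$
$W = -3$ ($W = -3 + 6 \cdot 0 = -3 + 0 = -3$)
$- 29 W - 7 = \left(-29\right) \left(-3\right) - 7 = 87 + \left(-14 + 7\right) = 87 - 7 = 80$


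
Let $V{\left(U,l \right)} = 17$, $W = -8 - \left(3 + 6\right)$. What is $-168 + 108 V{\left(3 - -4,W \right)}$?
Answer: $1668$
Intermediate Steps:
$W = -17$ ($W = -8 - 9 = -17$)
$-168 + 108 V{\left(3 - -4,W \right)} = -168 + 108 \cdot 17 = -168 + 1836 = 1668$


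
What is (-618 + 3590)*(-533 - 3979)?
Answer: -13409664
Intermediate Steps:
(-618 + 3590)*(-533 - 3979) = 2972*(-4512) = -13409664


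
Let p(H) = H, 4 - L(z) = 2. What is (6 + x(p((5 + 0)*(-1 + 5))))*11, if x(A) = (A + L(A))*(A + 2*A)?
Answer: 14586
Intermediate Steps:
L(z) = 2 (L(z) = 4 - 1*2 = 4 - 2 = 2)
x(A) = 3*A*(2 + A) (x(A) = (A + 2)*(A + 2*A) = (2 + A)*(3*A) = 3*A*(2 + A))
(6 + x(p((5 + 0)*(-1 + 5))))*11 = (6 + 3*((5 + 0)*(-1 + 5))*(2 + (5 + 0)*(-1 + 5)))*11 = (6 + 3*(5*4)*(2 + 5*4))*11 = (6 + 3*20*(2 + 20))*11 = (6 + 3*20*22)*11 = (6 + 1320)*11 = 1326*11 = 14586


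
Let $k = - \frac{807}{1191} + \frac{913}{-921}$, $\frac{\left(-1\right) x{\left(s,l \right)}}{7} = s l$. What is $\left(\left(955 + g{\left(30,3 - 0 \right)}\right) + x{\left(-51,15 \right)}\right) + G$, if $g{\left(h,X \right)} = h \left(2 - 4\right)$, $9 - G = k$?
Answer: $\frac{2289132193}{365637} \approx 6260.7$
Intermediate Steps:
$x{\left(s,l \right)} = - 7 l s$ ($x{\left(s,l \right)} = - 7 s l = - 7 l s$)
$k = - \frac{610210}{365637}$ ($k = \left(-807\right) \frac{1}{1191} + 913 \left(- \frac{1}{921}\right) = - \frac{269}{397} - \frac{913}{921} = - \frac{610210}{365637} \approx -1.6689$)
$G = \frac{3900943}{365637}$ ($G = 9 - - \frac{610210}{365637} = 9 + \frac{610210}{365637} = \frac{3900943}{365637} \approx 10.669$)
$g{\left(h,X \right)} = - 2 h$ ($g{\left(h,X \right)} = h \left(-2\right) = - 2 h$)
$\left(\left(955 + g{\left(30,3 - 0 \right)}\right) + x{\left(-51,15 \right)}\right) + G = \left(\left(955 - 60\right) - 105 \left(-51\right)\right) + \frac{3900943}{365637} = \left(\left(955 - 60\right) + 5355\right) + \frac{3900943}{365637} = \left(895 + 5355\right) + \frac{3900943}{365637} = 6250 + \frac{3900943}{365637} = \frac{2289132193}{365637}$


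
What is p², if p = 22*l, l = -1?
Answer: 484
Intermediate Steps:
p = -22 (p = 22*(-1) = -22)
p² = (-22)² = 484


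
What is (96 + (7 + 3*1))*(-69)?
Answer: -7314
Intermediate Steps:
(96 + (7 + 3*1))*(-69) = (96 + (7 + 3))*(-69) = (96 + 10)*(-69) = 106*(-69) = -7314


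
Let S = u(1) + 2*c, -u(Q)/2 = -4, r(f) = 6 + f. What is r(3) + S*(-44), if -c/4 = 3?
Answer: 713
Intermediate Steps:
c = -12 (c = -4*3 = -12)
u(Q) = 8 (u(Q) = -2*(-4) = 8)
S = -16 (S = 8 + 2*(-12) = 8 - 24 = -16)
r(3) + S*(-44) = (6 + 3) - 16*(-44) = 9 + 704 = 713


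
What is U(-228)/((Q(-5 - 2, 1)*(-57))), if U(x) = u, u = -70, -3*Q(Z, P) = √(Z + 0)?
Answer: 10*I*√7/19 ≈ 1.3925*I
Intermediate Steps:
Q(Z, P) = -√Z/3 (Q(Z, P) = -√(Z + 0)/3 = -√Z/3)
U(x) = -70
U(-228)/((Q(-5 - 2, 1)*(-57))) = -70*1/(19*√(-5 - 2)) = -70*(-I*√7/133) = -(-10)*I*√7/19 = 10*I*√7/19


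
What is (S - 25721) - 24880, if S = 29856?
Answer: -20745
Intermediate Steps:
(S - 25721) - 24880 = (29856 - 25721) - 24880 = 4135 - 24880 = -20745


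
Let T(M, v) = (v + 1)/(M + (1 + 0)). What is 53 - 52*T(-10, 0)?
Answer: 529/9 ≈ 58.778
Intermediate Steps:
T(M, v) = (1 + v)/(1 + M) (T(M, v) = (1 + v)/(M + 1) = (1 + v)/(1 + M))
53 - 52*T(-10, 0) = 53 - 52*(1 + 0)/(1 - 10) = 53 - 52/(-9) = 53 - (-52)/9 = 53 - 52*(-⅑) = 53 + 52/9 = 529/9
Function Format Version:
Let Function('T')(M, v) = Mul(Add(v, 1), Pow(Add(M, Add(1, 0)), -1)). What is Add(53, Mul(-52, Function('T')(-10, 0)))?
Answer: Rational(529, 9) ≈ 58.778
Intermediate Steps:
Function('T')(M, v) = Mul(Pow(Add(1, M), -1), Add(1, v)) (Function('T')(M, v) = Mul(Add(1, v), Pow(Add(M, 1), -1)) = Mul(Add(1, v), Pow(Add(1, M), -1)) = Mul(Pow(Add(1, M), -1), Add(1, v)))
Add(53, Mul(-52, Function('T')(-10, 0))) = Add(53, Mul(-52, Mul(Pow(Add(1, -10), -1), Add(1, 0)))) = Add(53, Mul(-52, Mul(Pow(-9, -1), 1))) = Add(53, Mul(-52, Mul(Rational(-1, 9), 1))) = Add(53, Mul(-52, Rational(-1, 9))) = Add(53, Rational(52, 9)) = Rational(529, 9)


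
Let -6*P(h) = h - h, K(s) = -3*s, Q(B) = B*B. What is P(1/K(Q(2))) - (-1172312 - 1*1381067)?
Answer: 2553379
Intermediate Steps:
Q(B) = B**2
P(h) = 0 (P(h) = -(h - h)/6 = -1/6*0 = 0)
P(1/K(Q(2))) - (-1172312 - 1*1381067) = 0 - (-1172312 - 1*1381067) = 0 - (-1172312 - 1381067) = 0 - 1*(-2553379) = 0 + 2553379 = 2553379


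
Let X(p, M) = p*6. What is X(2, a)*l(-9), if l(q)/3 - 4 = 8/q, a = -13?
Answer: 112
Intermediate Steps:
X(p, M) = 6*p
l(q) = 12 + 24/q (l(q) = 12 + 3*(8/q) = 12 + 24/q)
X(2, a)*l(-9) = (6*2)*(12 + 24/(-9)) = 12*(12 + 24*(-⅑)) = 12*(12 - 8/3) = 12*(28/3) = 112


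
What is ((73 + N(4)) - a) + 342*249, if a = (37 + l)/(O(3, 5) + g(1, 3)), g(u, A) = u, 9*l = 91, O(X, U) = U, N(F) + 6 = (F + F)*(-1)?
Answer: 2300647/27 ≈ 85209.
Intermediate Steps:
N(F) = -6 - 2*F (N(F) = -6 + (F + F)*(-1) = -6 + (2*F)*(-1) = -6 - 2*F)
l = 91/9 (l = (1/9)*91 = 91/9 ≈ 10.111)
a = 212/27 (a = (37 + 91/9)/(5 + 1) = (424/9)/6 = (424/9)*(1/6) = 212/27 ≈ 7.8519)
((73 + N(4)) - a) + 342*249 = ((73 + (-6 - 2*4)) - 1*212/27) + 342*249 = ((73 + (-6 - 8)) - 212/27) + 85158 = ((73 - 14) - 212/27) + 85158 = (59 - 212/27) + 85158 = 1381/27 + 85158 = 2300647/27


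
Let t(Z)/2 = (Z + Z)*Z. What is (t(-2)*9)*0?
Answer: 0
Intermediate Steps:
t(Z) = 4*Z² (t(Z) = 2*((Z + Z)*Z) = 2*((2*Z)*Z) = 2*(2*Z²) = 4*Z²)
(t(-2)*9)*0 = ((4*(-2)²)*9)*0 = ((4*4)*9)*0 = (16*9)*0 = 144*0 = 0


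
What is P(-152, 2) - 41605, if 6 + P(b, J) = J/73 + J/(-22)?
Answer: -33413684/803 ≈ -41611.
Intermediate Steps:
P(b, J) = -6 - 51*J/1606 (P(b, J) = -6 + (J/73 + J/(-22)) = -6 + (J*(1/73) + J*(-1/22)) = -6 + (J/73 - J/22) = -6 - 51*J/1606)
P(-152, 2) - 41605 = (-6 - 51/1606*2) - 41605 = (-6 - 51/803) - 41605 = -4869/803 - 41605 = -33413684/803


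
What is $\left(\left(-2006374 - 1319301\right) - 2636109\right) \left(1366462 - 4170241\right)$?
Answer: $16715524781736$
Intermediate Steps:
$\left(\left(-2006374 - 1319301\right) - 2636109\right) \left(1366462 - 4170241\right) = \left(-3325675 - 2636109\right) \left(-2803779\right) = \left(-5961784\right) \left(-2803779\right) = 16715524781736$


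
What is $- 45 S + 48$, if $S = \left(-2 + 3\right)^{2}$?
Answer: $3$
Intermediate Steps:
$S = 1$ ($S = 1^{2} = 1$)
$- 45 S + 48 = \left(-45\right) 1 + 48 = -45 + 48 = 3$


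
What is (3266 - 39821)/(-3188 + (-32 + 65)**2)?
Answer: 36555/2099 ≈ 17.415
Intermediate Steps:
(3266 - 39821)/(-3188 + (-32 + 65)**2) = -36555/(-3188 + 33**2) = -36555/(-3188 + 1089) = -36555/(-2099) = -36555*(-1/2099) = 36555/2099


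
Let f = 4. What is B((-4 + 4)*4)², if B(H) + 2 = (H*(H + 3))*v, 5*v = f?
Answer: 4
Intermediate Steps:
v = ⅘ (v = (⅕)*4 = ⅘ ≈ 0.80000)
B(H) = -2 + 4*H*(3 + H)/5 (B(H) = -2 + (H*(H + 3))*(⅘) = -2 + (H*(3 + H))*(⅘) = -2 + 4*H*(3 + H)/5)
B((-4 + 4)*4)² = (-2 + 4*((-4 + 4)*4)²/5 + 12*((-4 + 4)*4)/5)² = (-2 + 4*(0*4)²/5 + 12*(0*4)/5)² = (-2 + (⅘)*0² + (12/5)*0)² = (-2 + (⅘)*0 + 0)² = (-2 + 0 + 0)² = (-2)² = 4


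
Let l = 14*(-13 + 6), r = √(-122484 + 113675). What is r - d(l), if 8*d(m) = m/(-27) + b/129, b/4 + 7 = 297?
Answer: -7327/4644 + I*√8809 ≈ -1.5777 + 93.856*I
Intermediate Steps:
b = 1160 (b = -28 + 4*297 = -28 + 1188 = 1160)
r = I*√8809 (r = √(-8809) = I*√8809 ≈ 93.856*I)
l = -98 (l = 14*(-7) = -98)
d(m) = 145/129 - m/216 (d(m) = (m/(-27) + 1160/129)/8 = (m*(-1/27) + 1160*(1/129))/8 = (-m/27 + 1160/129)/8 = (1160/129 - m/27)/8 = 145/129 - m/216)
r - d(l) = I*√8809 - (145/129 - 1/216*(-98)) = I*√8809 - (145/129 + 49/108) = I*√8809 - 1*7327/4644 = I*√8809 - 7327/4644 = -7327/4644 + I*√8809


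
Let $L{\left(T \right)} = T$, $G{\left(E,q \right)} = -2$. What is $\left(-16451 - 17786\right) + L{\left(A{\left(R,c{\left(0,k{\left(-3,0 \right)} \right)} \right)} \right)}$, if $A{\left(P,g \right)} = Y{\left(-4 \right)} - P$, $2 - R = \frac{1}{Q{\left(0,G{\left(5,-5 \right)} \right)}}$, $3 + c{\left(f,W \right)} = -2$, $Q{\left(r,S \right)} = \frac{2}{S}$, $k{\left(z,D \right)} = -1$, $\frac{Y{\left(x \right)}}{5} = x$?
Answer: $-34260$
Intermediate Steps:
$Y{\left(x \right)} = 5 x$
$c{\left(f,W \right)} = -5$ ($c{\left(f,W \right)} = -3 - 2 = -5$)
$R = 3$ ($R = 2 - \frac{1}{2 \frac{1}{-2}} = 2 - \frac{1}{2 \left(- \frac{1}{2}\right)} = 2 - \frac{1}{-1} = 2 - -1 = 2 + 1 = 3$)
$A{\left(P,g \right)} = -20 - P$ ($A{\left(P,g \right)} = 5 \left(-4\right) - P = -20 - P$)
$\left(-16451 - 17786\right) + L{\left(A{\left(R,c{\left(0,k{\left(-3,0 \right)} \right)} \right)} \right)} = \left(-16451 - 17786\right) - 23 = -34237 - 23 = -34260$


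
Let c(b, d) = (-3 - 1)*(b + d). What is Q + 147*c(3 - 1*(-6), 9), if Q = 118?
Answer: -10466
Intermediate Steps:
c(b, d) = -4*b - 4*d (c(b, d) = -4*(b + d) = -4*b - 4*d)
Q + 147*c(3 - 1*(-6), 9) = 118 + 147*(-4*(3 - 1*(-6)) - 4*9) = 118 + 147*(-4*(3 + 6) - 36) = 118 + 147*(-4*9 - 36) = 118 + 147*(-36 - 36) = 118 + 147*(-72) = 118 - 10584 = -10466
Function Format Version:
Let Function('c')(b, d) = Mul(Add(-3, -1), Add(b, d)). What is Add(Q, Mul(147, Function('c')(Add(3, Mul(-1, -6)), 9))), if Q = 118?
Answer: -10466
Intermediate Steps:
Function('c')(b, d) = Add(Mul(-4, b), Mul(-4, d)) (Function('c')(b, d) = Mul(-4, Add(b, d)) = Add(Mul(-4, b), Mul(-4, d)))
Add(Q, Mul(147, Function('c')(Add(3, Mul(-1, -6)), 9))) = Add(118, Mul(147, Add(Mul(-4, Add(3, Mul(-1, -6))), Mul(-4, 9)))) = Add(118, Mul(147, Add(Mul(-4, Add(3, 6)), -36))) = Add(118, Mul(147, Add(Mul(-4, 9), -36))) = Add(118, Mul(147, Add(-36, -36))) = Add(118, Mul(147, -72)) = Add(118, -10584) = -10466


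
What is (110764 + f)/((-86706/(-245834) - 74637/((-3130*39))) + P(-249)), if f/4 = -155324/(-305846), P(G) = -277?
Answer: -84718653966571328600/211124178753495031 ≈ -401.27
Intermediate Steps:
f = 310648/152923 (f = 4*(-155324/(-305846)) = 4*(-155324*(-1/305846)) = 4*(77662/152923) = 310648/152923 ≈ 2.0314)
(110764 + f)/((-86706/(-245834) - 74637/((-3130*39))) + P(-249)) = (110764 + 310648/152923)/((-86706/(-245834) - 74637/((-3130*39))) - 277) = 16938673820/(152923*((-86706*(-1/245834) - 74637/(-122070)) - 277)) = 16938673820/(152923*((43353/122917 - 74637*(-1/122070)) - 277)) = 16938673820/(152923*((43353/122917 + 24879/40690) - 277)) = 16938673820/(152923*(4822085613/5001492730 - 277)) = 16938673820/(152923*(-1380591400597/5001492730)) = (16938673820/152923)*(-5001492730/1380591400597) = -84718653966571328600/211124178753495031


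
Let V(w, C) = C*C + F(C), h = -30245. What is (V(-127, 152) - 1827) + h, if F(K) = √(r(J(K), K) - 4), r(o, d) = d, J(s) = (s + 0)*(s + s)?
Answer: -8968 + 2*√37 ≈ -8955.8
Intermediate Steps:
J(s) = 2*s² (J(s) = s*(2*s) = 2*s²)
F(K) = √(-4 + K) (F(K) = √(K - 4) = √(-4 + K))
V(w, C) = C² + √(-4 + C) (V(w, C) = C*C + √(-4 + C) = C² + √(-4 + C))
(V(-127, 152) - 1827) + h = ((152² + √(-4 + 152)) - 1827) - 30245 = ((23104 + √148) - 1827) - 30245 = ((23104 + 2*√37) - 1827) - 30245 = (21277 + 2*√37) - 30245 = -8968 + 2*√37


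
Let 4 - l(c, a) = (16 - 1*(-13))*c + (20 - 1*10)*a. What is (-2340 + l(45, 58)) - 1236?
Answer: -5457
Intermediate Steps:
l(c, a) = 4 - 29*c - 10*a (l(c, a) = 4 - ((16 - 1*(-13))*c + (20 - 1*10)*a) = 4 - ((16 + 13)*c + (20 - 10)*a) = 4 - (29*c + 10*a) = 4 - (10*a + 29*c) = 4 + (-29*c - 10*a) = 4 - 29*c - 10*a)
(-2340 + l(45, 58)) - 1236 = (-2340 + (4 - 29*45 - 10*58)) - 1236 = (-2340 + (4 - 1305 - 580)) - 1236 = (-2340 - 1881) - 1236 = -4221 - 1236 = -5457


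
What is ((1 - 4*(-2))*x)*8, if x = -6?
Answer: -432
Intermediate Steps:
((1 - 4*(-2))*x)*8 = ((1 - 4*(-2))*(-6))*8 = ((1 + 8)*(-6))*8 = (9*(-6))*8 = -54*8 = -432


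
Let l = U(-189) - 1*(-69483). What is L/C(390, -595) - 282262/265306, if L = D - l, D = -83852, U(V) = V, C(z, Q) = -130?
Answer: 10148464654/8622445 ≈ 1177.0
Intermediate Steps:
l = 69294 (l = -189 - 1*(-69483) = -189 + 69483 = 69294)
L = -153146 (L = -83852 - 1*69294 = -83852 - 69294 = -153146)
L/C(390, -595) - 282262/265306 = -153146/(-130) - 282262/265306 = -153146*(-1/130) - 282262*1/265306 = 76573/65 - 141131/132653 = 10148464654/8622445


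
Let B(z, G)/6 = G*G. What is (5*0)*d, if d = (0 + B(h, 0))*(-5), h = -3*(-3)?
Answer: 0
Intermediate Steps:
h = 9
B(z, G) = 6*G**2 (B(z, G) = 6*(G*G) = 6*G**2)
d = 0 (d = (0 + 6*0**2)*(-5) = (0 + 6*0)*(-5) = (0 + 0)*(-5) = 0*(-5) = 0)
(5*0)*d = (5*0)*0 = 0*0 = 0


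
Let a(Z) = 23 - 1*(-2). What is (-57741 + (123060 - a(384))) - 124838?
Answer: -59544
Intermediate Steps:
a(Z) = 25 (a(Z) = 23 + 2 = 25)
(-57741 + (123060 - a(384))) - 124838 = (-57741 + (123060 - 1*25)) - 124838 = (-57741 + (123060 - 25)) - 124838 = (-57741 + 123035) - 124838 = 65294 - 124838 = -59544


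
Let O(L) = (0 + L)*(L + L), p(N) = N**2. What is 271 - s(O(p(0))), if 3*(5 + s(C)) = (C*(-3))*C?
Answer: 276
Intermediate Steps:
O(L) = 2*L**2 (O(L) = L*(2*L) = 2*L**2)
s(C) = -5 - C**2 (s(C) = -5 + ((C*(-3))*C)/3 = -5 + ((-3*C)*C)/3 = -5 + (-3*C**2)/3 = -5 - C**2)
271 - s(O(p(0))) = 271 - (-5 - (2*(0**2)**2)**2) = 271 - (-5 - (2*0**2)**2) = 271 - (-5 - (2*0)**2) = 271 - (-5 - 1*0**2) = 271 - (-5 - 1*0) = 271 - (-5 + 0) = 271 - 1*(-5) = 271 + 5 = 276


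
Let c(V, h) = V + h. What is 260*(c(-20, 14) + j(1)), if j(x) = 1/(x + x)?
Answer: -1430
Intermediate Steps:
j(x) = 1/(2*x)
260*(c(-20, 14) + j(1)) = 260*((-20 + 14) + (½)/1) = 260*(-6 + (½)*1) = 260*(-6 + ½) = 260*(-11/2) = -1430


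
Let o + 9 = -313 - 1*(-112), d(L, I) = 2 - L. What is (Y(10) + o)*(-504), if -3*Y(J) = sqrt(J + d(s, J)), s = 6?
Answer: 105840 + 168*sqrt(6) ≈ 1.0625e+5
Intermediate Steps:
Y(J) = -sqrt(-4 + J)/3 (Y(J) = -sqrt(J + (2 - 1*6))/3 = -sqrt(J + (2 - 6))/3 = -sqrt(J - 4)/3 = -sqrt(-4 + J)/3)
o = -210 (o = -9 + (-313 - 1*(-112)) = -9 + (-313 + 112) = -9 - 201 = -210)
(Y(10) + o)*(-504) = (-sqrt(-4 + 10)/3 - 210)*(-504) = (-sqrt(6)/3 - 210)*(-504) = (-210 - sqrt(6)/3)*(-504) = 105840 + 168*sqrt(6)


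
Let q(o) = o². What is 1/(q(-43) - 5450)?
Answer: -1/3601 ≈ -0.00027770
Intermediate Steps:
1/(q(-43) - 5450) = 1/((-43)² - 5450) = 1/(1849 - 5450) = 1/(-3601) = -1/3601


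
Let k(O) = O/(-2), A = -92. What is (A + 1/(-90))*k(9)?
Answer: 8281/20 ≈ 414.05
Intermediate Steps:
k(O) = -O/2 (k(O) = O*(-½) = -O/2)
(A + 1/(-90))*k(9) = (-92 + 1/(-90))*(-½*9) = (-92 - 1/90)*(-9/2) = -8281/90*(-9/2) = 8281/20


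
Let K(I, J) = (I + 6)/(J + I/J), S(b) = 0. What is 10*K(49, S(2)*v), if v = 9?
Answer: 0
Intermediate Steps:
K(I, J) = (6 + I)/(J + I/J)
10*K(49, S(2)*v) = 10*((0*9)*(6 + 49)/(49 + (0*9)²)) = 10*(0*55/(49 + 0²)) = 10*(0*55/(49 + 0)) = 10*(0*55/49) = 10*(0*(1/49)*55) = 10*0 = 0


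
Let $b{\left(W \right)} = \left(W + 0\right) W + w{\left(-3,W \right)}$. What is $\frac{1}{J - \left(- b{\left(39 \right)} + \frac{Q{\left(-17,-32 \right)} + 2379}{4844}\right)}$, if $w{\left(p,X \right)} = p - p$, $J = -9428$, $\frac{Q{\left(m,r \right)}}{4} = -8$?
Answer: $- \frac{4844}{38303855} \approx -0.00012646$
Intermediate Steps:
$Q{\left(m,r \right)} = -32$ ($Q{\left(m,r \right)} = 4 \left(-8\right) = -32$)
$w{\left(p,X \right)} = 0$
$b{\left(W \right)} = W^{2}$ ($b{\left(W \right)} = \left(W + 0\right) W + 0 = W W + 0 = W^{2} + 0 = W^{2}$)
$\frac{1}{J - \left(- b{\left(39 \right)} + \frac{Q{\left(-17,-32 \right)} + 2379}{4844}\right)} = \frac{1}{-9428 + \left(39^{2} - \frac{-32 + 2379}{4844}\right)} = \frac{1}{-9428 + \left(1521 - 2347 \cdot \frac{1}{4844}\right)} = \frac{1}{-9428 + \left(1521 - \frac{2347}{4844}\right)} = \frac{1}{-9428 + \frac{7365377}{4844}} = \frac{1}{- \frac{38303855}{4844}} = - \frac{4844}{38303855}$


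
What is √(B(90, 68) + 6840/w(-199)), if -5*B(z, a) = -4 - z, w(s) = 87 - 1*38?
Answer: √194030/35 ≈ 12.585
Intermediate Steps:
w(s) = 49 (w(s) = 87 - 38 = 49)
B(z, a) = ⅘ + z/5 (B(z, a) = -(-4 - z)/5 = ⅘ + z/5)
√(B(90, 68) + 6840/w(-199)) = √((⅘ + (⅕)*90) + 6840/49) = √((⅘ + 18) + 6840*(1/49)) = √(94/5 + 6840/49) = √(38806/245) = √194030/35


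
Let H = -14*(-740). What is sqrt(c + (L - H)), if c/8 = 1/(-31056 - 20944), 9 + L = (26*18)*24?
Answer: sqrt(364617435)/650 ≈ 29.377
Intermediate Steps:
H = 10360
L = 11223 (L = -9 + (26*18)*24 = -9 + 468*24 = -9 + 11232 = 11223)
c = -1/6500 (c = 8/(-31056 - 20944) = 8/(-52000) = 8*(-1/52000) = -1/6500 ≈ -0.00015385)
sqrt(c + (L - H)) = sqrt(-1/6500 + (11223 - 1*10360)) = sqrt(-1/6500 + (11223 - 10360)) = sqrt(-1/6500 + 863) = sqrt(5609499/6500) = sqrt(364617435)/650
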